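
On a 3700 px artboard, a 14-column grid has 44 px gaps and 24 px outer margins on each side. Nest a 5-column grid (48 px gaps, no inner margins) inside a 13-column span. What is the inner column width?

639.2 px

Inside the margins: 3700 − 48 = 3652 px.
Subtracting 13 gaps of 44 leaves 3080 for 14 columns, so c = 220 px.
13-column span = 13·220 + 12·44 = 3388 px.
5d + 4·48 = 3388 → 5d = 3196 → d = 639.2 px.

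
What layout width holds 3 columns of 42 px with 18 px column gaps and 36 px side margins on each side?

Total width: 2·36 + 3·42 + 2·18 = 234 px.

234 px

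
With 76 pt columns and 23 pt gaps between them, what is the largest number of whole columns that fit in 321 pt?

3 columns

Each extra column adds 76 + 23 = 99 pt.
(321 + 23) / 99 = 3.47, so 3 columns fit.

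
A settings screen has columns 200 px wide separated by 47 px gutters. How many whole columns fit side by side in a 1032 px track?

Each extra column adds 200 + 47 = 247 px.
(1032 + 47) / 247 = 4.37, so 4 columns fit.

4 columns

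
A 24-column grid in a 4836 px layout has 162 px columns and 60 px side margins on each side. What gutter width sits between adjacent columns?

Content width = 4836 − 2·60 = 4716 px.
24·162 + 23g = 4716 → 23g = 828 → g = 36 px.

36 px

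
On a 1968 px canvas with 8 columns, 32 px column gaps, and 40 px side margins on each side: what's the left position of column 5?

Subtract both margins: 1968 − 2·40 = 1888 px.
1888 − 7·32 = 1664; ÷8 gives c = 208 px.
Each column+gutter stride is 240 px; 4 of them past the 40 px margin is 40 + 960 = 1000 px.

1000 px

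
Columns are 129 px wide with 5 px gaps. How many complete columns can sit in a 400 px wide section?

3 columns

Each extra column adds 129 + 5 = 134 px.
(400 + 5) / 134 = 3.02, so 3 columns fit.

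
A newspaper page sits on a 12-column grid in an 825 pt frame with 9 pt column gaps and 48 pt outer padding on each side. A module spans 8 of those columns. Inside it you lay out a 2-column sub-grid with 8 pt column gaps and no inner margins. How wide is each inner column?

237.5 pt

Inside the margins: 825 − 96 = 729 pt.
12 columns + 11 column gaps: 12c + 11·9 = 729.
12c = 729 − 99 = 630, so c = 52.5 pt.
Span of 8: 8·52.5 + 7·9 = 420 + 63 = 483 pt.
2d + 1·8 = 483 → 2d = 475 → d = 237.5 pt.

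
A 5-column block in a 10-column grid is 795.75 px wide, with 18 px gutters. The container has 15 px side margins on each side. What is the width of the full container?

1639.5 px

5c + 4·18 = 795.75 → 5c = 723.75 → c = 144.75 px.
Container = 2·15 + 10·144.75 + 9·18 = 30 + 1447.5 + 162 = 1639.5 px.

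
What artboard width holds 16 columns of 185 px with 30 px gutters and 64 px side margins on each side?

Artboard = 2·64 + 16·185 + 15·30 = 128 + 2960 + 450 = 3538 px.

3538 px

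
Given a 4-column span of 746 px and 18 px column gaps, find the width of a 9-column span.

746 − 3·18 = 692; ÷4 gives c = 173 px.
9-column span = 9·173 + 8·18 = 1701 px.

1701 px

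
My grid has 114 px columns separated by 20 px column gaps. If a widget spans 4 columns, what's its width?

4 columns plus 3 column gaps: 456 + 60 = 516 px.

516 px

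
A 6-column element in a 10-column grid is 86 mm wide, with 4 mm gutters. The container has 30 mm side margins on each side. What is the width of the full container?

206 mm

6 columns + 5 gutters: 6c + 5·4 = 86.
6c = 86 − 20 = 66, so c = 11 mm.
Adding margins, columns and gutters: 60 + 110 + 36 = 206 mm.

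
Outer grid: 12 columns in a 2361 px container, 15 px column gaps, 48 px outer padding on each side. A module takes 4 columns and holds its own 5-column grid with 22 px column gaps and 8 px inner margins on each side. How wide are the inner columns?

Take off 96 px of margins, leaving 2265 px.
2265 − 11·15 = 2100; ÷12 gives c = 175 px.
4 columns plus 3 column gaps: 700 + 45 = 745 px.
Inner content = 745 − 2·8 = 729 px.
5d + 4·22 = 729 → 5d = 641 → d = 128.2 px.

128.2 px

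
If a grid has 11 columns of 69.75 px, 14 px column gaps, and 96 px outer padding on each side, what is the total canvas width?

Canvas = 2·96 + 11·69.75 + 10·14 = 192 + 767.25 + 140 = 1099.25 px.

1099.25 px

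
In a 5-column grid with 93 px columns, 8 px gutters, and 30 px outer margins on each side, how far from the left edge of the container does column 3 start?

232 px

Before column 3: the margin + 2 columns + 2 gutters.
Offset = 30 + 2·(93 + 8) = 30 + 202 = 232 px.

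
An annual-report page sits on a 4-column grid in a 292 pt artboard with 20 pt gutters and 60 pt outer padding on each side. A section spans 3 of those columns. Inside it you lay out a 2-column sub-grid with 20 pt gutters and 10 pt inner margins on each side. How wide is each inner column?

42 pt

Take off 120 pt of margins, leaving 172 pt.
4 columns + 3 gutters: 4c + 3·20 = 172.
4c = 172 − 60 = 112, so c = 28 pt.
Span of 3: 3·28 + 2·20 = 84 + 40 = 124 pt.
Inner content = 124 − 2·10 = 104 pt.
104 − 1·20 = 84; ÷2 gives d = 42 pt.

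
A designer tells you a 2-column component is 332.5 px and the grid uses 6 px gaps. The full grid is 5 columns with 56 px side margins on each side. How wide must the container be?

952.25 px

2 columns + 1 gap: 2c + 1·6 = 332.5.
2c = 332.5 − 6 = 326.5, so c = 163.25 px.
Container = 2·56 + 5·163.25 + 4·6 = 112 + 816.25 + 24 = 952.25 px.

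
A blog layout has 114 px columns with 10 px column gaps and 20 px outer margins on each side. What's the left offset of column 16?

1880 px

Each column+gutter stride is 124 px; 15 of them past the 20 px margin is 20 + 1860 = 1880 px.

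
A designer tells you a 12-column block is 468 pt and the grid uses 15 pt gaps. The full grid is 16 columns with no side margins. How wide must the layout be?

12 columns + 11 gaps: 12c + 11·15 = 468.
12c = 468 − 165 = 303, so c = 25.25 pt.
Total width: 16·25.25 + 15·15 = 629 pt.

629 pt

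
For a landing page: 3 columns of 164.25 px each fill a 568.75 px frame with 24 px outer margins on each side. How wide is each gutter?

Content width = 568.75 − 2·24 = 520.75 px.
3 columns take 3·164.25 = 492.75 px; remaining 28 splits into 2 gutters.
g = 28 / 2 = 14 px.

14 px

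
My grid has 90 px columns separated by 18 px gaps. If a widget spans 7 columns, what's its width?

738 px

7 columns plus 6 gaps: 630 + 108 = 738 px.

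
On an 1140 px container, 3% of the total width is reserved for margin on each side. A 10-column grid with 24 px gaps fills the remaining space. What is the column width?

85.56 px

1140 × (1 − 2·3%) = 1140 × 94% = 1071.6 px for the columns.
10 columns + 9 gaps: 10c + 9·24 = 1071.6.
10c = 1071.6 − 216 = 855.6, so c = 85.56 px.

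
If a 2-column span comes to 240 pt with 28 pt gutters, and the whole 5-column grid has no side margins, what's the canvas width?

642 pt

240 − 1·28 = 212; ÷2 gives c = 106 pt.
Total width: 5·106 + 4·28 = 642 pt.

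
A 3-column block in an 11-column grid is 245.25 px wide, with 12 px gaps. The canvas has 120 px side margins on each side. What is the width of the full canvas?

1171.25 px

Subtracting 2 gaps of 12 leaves 221.25 for 3 columns, so c = 73.75 px.
Canvas = 2·120 + 11·73.75 + 10·12 = 240 + 811.25 + 120 = 1171.25 px.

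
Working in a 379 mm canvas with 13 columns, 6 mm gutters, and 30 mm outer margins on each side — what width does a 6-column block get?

144 mm

Inside the margins: 379 − 60 = 319 mm.
13c + 12·6 = 319 → 13c = 247 → c = 19 mm.
Span of 6: 6·19 + 5·6 = 114 + 30 = 144 mm.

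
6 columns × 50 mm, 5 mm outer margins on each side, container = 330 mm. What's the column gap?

4 mm

Inside the margins: 330 − 10 = 320 mm.
6·50 + 5g = 320 → 5g = 20 → g = 4 mm.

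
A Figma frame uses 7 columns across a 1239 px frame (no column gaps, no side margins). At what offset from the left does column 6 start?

1239 / 7 = 177 px per column.
Before column 6: 5 columns + 5 column gaps.
Offset = 5·(177 + 0) = 5·177 = 885 px.

885 px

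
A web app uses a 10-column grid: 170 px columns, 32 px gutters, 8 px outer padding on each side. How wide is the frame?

Adding margins, columns and gutters: 16 + 1700 + 288 = 2004 px.

2004 px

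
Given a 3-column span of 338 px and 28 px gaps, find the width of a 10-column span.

1192 px

Subtracting 2 gaps of 28 leaves 282 for 3 columns, so c = 94 px.
10-column span = 10·94 + 9·28 = 1192 px.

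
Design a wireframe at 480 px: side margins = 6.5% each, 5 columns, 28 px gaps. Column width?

61.12 px

480 × (1 − 2·6.5%) = 480 × 87% = 417.6 px for the columns.
417.6 − 4·28 = 305.6; ÷5 gives c = 61.12 px.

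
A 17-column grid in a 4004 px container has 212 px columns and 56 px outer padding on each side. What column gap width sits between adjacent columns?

18 px

Take off 112 px of margins, leaving 3892 px.
17·212 + 16g = 3892 → 16g = 288 → g = 18 px.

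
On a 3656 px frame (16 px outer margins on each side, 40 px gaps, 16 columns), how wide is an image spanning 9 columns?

2021 px

Take off 32 px of margins, leaving 3624 px.
Subtracting 15 gaps of 40 leaves 3024 for 16 columns, so c = 189 px.
9-column span = 9·189 + 8·40 = 2021 px.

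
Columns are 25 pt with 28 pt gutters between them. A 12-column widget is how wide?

608 pt

12-column span = 12·25 + 11·28 = 608 pt.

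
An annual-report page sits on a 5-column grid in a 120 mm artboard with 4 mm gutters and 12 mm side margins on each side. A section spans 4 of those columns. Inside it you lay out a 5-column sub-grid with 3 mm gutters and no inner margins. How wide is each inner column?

12.8 mm

Take off 24 mm of margins, leaving 96 mm.
5c + 4·4 = 96 → 5c = 80 → c = 16 mm.
4 columns plus 3 gutters: 64 + 12 = 76 mm.
5 columns + 4 gutters: 5d + 4·3 = 76.
5d = 76 − 12 = 64, so d = 12.8 mm.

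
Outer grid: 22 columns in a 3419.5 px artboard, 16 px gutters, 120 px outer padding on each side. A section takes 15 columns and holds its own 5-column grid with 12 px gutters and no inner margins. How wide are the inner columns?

Outer content = 3419.5 − 2·120 = 3179.5 px.
Subtracting 21 gutters of 16 leaves 2843.5 for 22 columns, so c = 129.25 px.
15-column span = 15·129.25 + 14·16 = 2162.75 px.
2162.75 − 4·12 = 2114.75; ÷5 gives d = 422.95 px.

422.95 px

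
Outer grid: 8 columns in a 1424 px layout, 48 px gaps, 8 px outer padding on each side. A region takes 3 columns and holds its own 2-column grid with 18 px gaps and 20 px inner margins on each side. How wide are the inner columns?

Subtract both margins: 1424 − 2·8 = 1408 px.
8 columns + 7 gaps: 8c + 7·48 = 1408.
8c = 1408 − 336 = 1072, so c = 134 px.
3-column span = 3·134 + 2·48 = 498 px.
Inner content = 498 − 2·20 = 458 px.
2d + 1·18 = 458 → 2d = 440 → d = 220 px.

220 px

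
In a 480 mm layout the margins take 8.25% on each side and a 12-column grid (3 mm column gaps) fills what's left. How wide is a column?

30.65 mm

Each margin = 8.25% of 480 = 39.6 mm; content = 480 − 2·39.6 = 400.8 mm.
400.8 − 11·3 = 367.8; ÷12 gives c = 30.65 mm.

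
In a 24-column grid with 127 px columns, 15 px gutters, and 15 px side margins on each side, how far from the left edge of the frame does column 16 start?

2145 px

Before column 16: the margin + 15 columns + 15 gutters.
Offset = 15 + 15·(127 + 15) = 15 + 2130 = 2145 px.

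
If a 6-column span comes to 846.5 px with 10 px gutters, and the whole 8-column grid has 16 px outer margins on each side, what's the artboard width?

1164 px

6c + 5·10 = 846.5 → 6c = 796.5 → c = 132.75 px.
Adding margins, columns and gutters: 32 + 1062 + 70 = 1164 px.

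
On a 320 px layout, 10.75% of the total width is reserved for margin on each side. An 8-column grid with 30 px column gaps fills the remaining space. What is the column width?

Margins: 10.75% × 320 = 34.4 px each, so content = 320 − 68.8 = 251.2 px.
Subtracting 7 column gaps of 30 leaves 41.2 for 8 columns, so c = 5.15 px.

5.15 px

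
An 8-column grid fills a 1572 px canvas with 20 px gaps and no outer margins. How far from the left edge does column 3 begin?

1572 − 7·20 = 1432; ÷8 gives c = 179 px.
No margin, so column 3 starts at 2·(column + gutter) = 2·199 = 398 px.

398 px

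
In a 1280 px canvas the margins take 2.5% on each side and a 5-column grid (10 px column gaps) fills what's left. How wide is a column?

235.2 px

Each margin = 2.5% of 1280 = 32 px; content = 1280 − 2·32 = 1216 px.
5c + 4·10 = 1216 → 5c = 1176 → c = 235.2 px.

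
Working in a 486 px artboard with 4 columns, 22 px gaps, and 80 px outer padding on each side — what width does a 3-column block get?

239 px

Subtract both margins: 486 − 2·80 = 326 px.
4 columns + 3 gaps: 4c + 3·22 = 326.
4c = 326 − 66 = 260, so c = 65 px.
3-column span = 3·65 + 2·22 = 239 px.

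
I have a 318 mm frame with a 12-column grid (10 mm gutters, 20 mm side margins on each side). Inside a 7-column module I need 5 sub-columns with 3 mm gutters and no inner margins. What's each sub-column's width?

29.2 mm

Subtract both margins: 318 − 2·20 = 278 mm.
12c + 11·10 = 278 → 12c = 168 → c = 14 mm.
7-column span = 7·14 + 6·10 = 158 mm.
158 − 4·3 = 146; ÷5 gives d = 29.2 mm.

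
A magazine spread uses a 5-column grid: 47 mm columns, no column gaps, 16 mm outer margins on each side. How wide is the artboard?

Artboard = 2·16 + 5·47 = 32 + 235 = 267 mm.

267 mm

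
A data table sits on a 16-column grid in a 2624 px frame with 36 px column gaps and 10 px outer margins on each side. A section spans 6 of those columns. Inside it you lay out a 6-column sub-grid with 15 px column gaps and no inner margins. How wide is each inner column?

146.5 px

Inside the margins: 2624 − 20 = 2604 px.
16c + 15·36 = 2604 → 16c = 2064 → c = 129 px.
Span of 6: 6·129 + 5·36 = 774 + 180 = 954 px.
Subtracting 5 column gaps of 15 leaves 879 for 6 columns, so d = 146.5 px.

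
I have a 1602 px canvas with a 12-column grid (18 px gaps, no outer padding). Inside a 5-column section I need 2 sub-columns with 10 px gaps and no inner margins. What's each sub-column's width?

323.5 px

1602 − 11·18 = 1404; ÷12 gives c = 117 px.
5-column span = 5·117 + 4·18 = 657 px.
2 columns + 1 gap: 2d + 1·10 = 657.
2d = 657 − 10 = 647, so d = 323.5 px.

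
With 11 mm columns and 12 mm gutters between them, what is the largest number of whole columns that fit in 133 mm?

6 columns

6 columns: 6·11 + 5·12 = 126 mm ≤ 133.
7 columns: 149 mm > 133. So 6.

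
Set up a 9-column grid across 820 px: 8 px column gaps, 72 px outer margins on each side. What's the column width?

68 px

Subtract both margins: 820 − 2·72 = 676 px.
9c + 8·8 = 676 → 9c = 612 → c = 68 px.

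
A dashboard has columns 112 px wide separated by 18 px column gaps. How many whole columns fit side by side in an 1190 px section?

9 columns

9 columns: 9·112 + 8·18 = 1152 px ≤ 1190.
10 columns: 1282 px > 1190. So 9.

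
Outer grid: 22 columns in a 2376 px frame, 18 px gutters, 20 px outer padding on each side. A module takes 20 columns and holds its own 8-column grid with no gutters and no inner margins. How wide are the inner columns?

265.25 px

Inside the margins: 2376 − 40 = 2336 px.
22c + 21·18 = 2336 → 22c = 1958 → c = 89 px.
20 columns plus 19 gutters: 1780 + 342 = 2122 px.
8d = 2122 → d = 265.25 px.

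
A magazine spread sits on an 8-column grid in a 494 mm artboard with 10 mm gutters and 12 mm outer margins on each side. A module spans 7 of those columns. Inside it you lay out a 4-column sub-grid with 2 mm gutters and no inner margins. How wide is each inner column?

101 mm

Subtract both margins: 494 − 2·12 = 470 mm.
Subtracting 7 gutters of 10 leaves 400 for 8 columns, so c = 50 mm.
Span of 7: 7·50 + 6·10 = 350 + 60 = 410 mm.
4d + 3·2 = 410 → 4d = 404 → d = 101 mm.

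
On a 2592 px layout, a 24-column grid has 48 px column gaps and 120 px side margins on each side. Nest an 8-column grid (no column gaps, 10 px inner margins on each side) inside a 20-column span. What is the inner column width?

Subtract both margins: 2592 − 2·120 = 2352 px.
24c + 23·48 = 2352 → 24c = 1248 → c = 52 px.
20 columns plus 19 column gaps: 1040 + 912 = 1952 px.
Inner content = 1952 − 2·10 = 1932 px.
With no column gaps, each column is 1932/8 = 241.5 px.

241.5 px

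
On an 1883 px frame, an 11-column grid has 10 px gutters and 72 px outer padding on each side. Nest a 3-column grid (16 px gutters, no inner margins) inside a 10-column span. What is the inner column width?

516 px

Outer content = 1883 − 2·72 = 1739 px.
Subtracting 10 gutters of 10 leaves 1639 for 11 columns, so c = 149 px.
Span of 10: 10·149 + 9·10 = 1490 + 90 = 1580 px.
3d + 2·16 = 1580 → 3d = 1548 → d = 516 px.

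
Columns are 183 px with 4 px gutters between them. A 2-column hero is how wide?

Span of 2: 2·183 + 1·4 = 366 + 4 = 370 px.

370 px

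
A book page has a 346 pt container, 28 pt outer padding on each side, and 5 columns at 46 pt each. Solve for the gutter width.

15 pt

Take off 56 pt of margins, leaving 290 pt.
5·46 + 4g = 290 → 4g = 60 → g = 15 pt.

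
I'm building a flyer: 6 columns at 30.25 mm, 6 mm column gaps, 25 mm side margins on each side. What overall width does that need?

Total width: 2·25 + 6·30.25 + 5·6 = 261.5 mm.

261.5 mm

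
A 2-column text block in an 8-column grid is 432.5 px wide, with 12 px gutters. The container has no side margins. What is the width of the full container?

1766 px

2c + 1·12 = 432.5 → 2c = 420.5 → c = 210.25 px.
Summing: 1682 + 84 = 1766 px.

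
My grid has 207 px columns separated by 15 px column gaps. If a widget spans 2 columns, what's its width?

2 columns plus 1 column gap: 414 + 15 = 429 px.

429 px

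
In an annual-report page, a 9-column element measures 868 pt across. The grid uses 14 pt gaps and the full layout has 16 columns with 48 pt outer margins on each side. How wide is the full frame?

1650 pt

Subtracting 8 gaps of 14 leaves 756 for 9 columns, so c = 84 pt.
Frame = 2·48 + 16·84 + 15·14 = 96 + 1344 + 210 = 1650 pt.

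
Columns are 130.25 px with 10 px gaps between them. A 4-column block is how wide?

Span of 4: 4·130.25 + 3·10 = 521 + 30 = 551 px.

551 px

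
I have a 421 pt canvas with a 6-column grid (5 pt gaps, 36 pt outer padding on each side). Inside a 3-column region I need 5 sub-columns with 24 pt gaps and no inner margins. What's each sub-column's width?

15.2 pt

Outer content = 421 − 2·36 = 349 pt.
6c + 5·5 = 349 → 6c = 324 → c = 54 pt.
3 columns plus 2 gaps: 162 + 10 = 172 pt.
5 columns + 4 gaps: 5d + 4·24 = 172.
5d = 172 − 96 = 76, so d = 15.2 pt.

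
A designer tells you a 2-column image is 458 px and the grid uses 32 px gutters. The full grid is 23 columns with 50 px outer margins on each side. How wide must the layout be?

5703 px

2 columns + 1 gutter: 2c + 1·32 = 458.
2c = 458 − 32 = 426, so c = 213 px.
Layout = 2·50 + 23·213 + 22·32 = 100 + 4899 + 704 = 5703 px.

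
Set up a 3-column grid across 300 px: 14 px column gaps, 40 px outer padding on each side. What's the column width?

Content width = 300 − 2·40 = 220 px.
3 columns + 2 column gaps: 3c + 2·14 = 220.
3c = 220 − 28 = 192, so c = 64 px.

64 px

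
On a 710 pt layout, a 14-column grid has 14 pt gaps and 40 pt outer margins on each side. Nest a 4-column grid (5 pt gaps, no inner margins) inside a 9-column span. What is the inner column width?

96.25 pt

Inside the margins: 710 − 80 = 630 pt.
Subtracting 13 gaps of 14 leaves 448 for 14 columns, so c = 32 pt.
9 columns plus 8 gaps: 288 + 112 = 400 pt.
400 − 3·5 = 385; ÷4 gives d = 96.25 pt.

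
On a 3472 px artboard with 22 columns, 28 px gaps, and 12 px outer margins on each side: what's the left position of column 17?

Content = 3472 − 2·12 = 3448 px.
22 columns + 21 gaps: 22c + 21·28 = 3448.
22c = 3448 − 588 = 2860, so c = 130 px.
Column 17 starts at margin + 16·(column + gutter) = 12 + 16·158 = 2540 px.

2540 px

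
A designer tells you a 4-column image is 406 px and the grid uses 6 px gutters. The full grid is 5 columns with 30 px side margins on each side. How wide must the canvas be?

569 px

406 − 3·6 = 388; ÷4 gives c = 97 px.
Canvas = 2·30 + 5·97 + 4·6 = 60 + 485 + 24 = 569 px.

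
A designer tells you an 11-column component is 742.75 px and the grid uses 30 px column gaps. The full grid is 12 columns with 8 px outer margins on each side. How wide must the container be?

829 px

Subtracting 10 column gaps of 30 leaves 442.75 for 11 columns, so c = 40.25 px.
Total width: 2·8 + 12·40.25 + 11·30 = 829 px.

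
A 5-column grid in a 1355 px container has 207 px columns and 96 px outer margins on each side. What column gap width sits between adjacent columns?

32 px

Content width = 1355 − 2·96 = 1163 px.
5 columns take 5·207 = 1035 px; remaining 128 splits into 4 column gaps.
g = 128 / 4 = 32 px.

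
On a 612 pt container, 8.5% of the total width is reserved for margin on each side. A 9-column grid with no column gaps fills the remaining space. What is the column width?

56.44 pt

Margins: 8.5% × 612 = 52.02 pt each, so content = 612 − 104.04 = 507.96 pt.
9c = 507.96 → c = 56.44 pt.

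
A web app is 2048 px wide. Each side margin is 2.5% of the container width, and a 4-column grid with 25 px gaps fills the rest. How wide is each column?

467.65 px

Margins: 2.5% × 2048 = 51.2 px each, so content = 2048 − 102.4 = 1945.6 px.
Subtracting 3 gaps of 25 leaves 1870.6 for 4 columns, so c = 467.65 px.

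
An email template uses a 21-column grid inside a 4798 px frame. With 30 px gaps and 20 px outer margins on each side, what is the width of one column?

198 px

Content width = 4798 − 2·20 = 4758 px.
4758 − 20·30 = 4158; ÷21 gives c = 198 px.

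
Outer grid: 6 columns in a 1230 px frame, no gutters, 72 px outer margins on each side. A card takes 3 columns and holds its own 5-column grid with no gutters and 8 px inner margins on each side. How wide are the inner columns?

Outer content = 1230 − 2·72 = 1086 px.
6c = 1086 → c = 181 px.
3-column span = 3·181 = 543 px.
Inner content = 543 − 2·8 = 527 px.
With no gutters, each column is 527/5 = 105.4 px.

105.4 px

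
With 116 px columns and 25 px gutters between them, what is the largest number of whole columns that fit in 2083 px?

14 columns

Each extra column adds 116 + 25 = 141 px.
(2083 + 25) / 141 = 14.95, so 14 columns fit.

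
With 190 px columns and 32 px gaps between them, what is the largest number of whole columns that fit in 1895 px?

Each extra column adds 190 + 32 = 222 px.
(1895 + 32) / 222 = 8.68, so 8 columns fit.

8 columns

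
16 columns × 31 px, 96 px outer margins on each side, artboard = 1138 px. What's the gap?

30 px

Subtract both margins: 1138 − 2·96 = 946 px.
16·31 + 15g = 946 → 15g = 450 → g = 30 px.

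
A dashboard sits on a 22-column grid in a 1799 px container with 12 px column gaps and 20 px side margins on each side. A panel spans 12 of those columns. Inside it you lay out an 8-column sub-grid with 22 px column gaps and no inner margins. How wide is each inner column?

100 px

Subtract both margins: 1799 − 2·20 = 1759 px.
Subtracting 21 column gaps of 12 leaves 1507 for 22 columns, so c = 68.5 px.
12-column span = 12·68.5 + 11·12 = 954 px.
8d + 7·22 = 954 → 8d = 800 → d = 100 px.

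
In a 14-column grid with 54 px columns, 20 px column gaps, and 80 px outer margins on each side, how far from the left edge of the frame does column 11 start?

Before column 11: the margin + 10 columns + 10 column gaps.
Offset = 80 + 10·(54 + 20) = 80 + 740 = 820 px.

820 px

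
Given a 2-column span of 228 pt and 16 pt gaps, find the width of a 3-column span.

Subtracting 1 gap of 16 leaves 212 for 2 columns, so c = 106 pt.
3-column span = 3·106 + 2·16 = 350 pt.

350 pt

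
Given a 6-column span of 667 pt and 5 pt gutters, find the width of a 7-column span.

779 pt

Subtracting 5 gutters of 5 leaves 642 for 6 columns, so c = 107 pt.
Span of 7: 7·107 + 6·5 = 749 + 30 = 779 pt.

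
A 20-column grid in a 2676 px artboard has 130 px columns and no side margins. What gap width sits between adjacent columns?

20·130 + 19g = 2676 → 19g = 76 → g = 4 px.

4 px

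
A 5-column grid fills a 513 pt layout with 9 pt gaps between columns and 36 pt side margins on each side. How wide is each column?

Content width = 513 − 2·36 = 441 pt.
5 columns + 4 gaps: 5c + 4·9 = 441.
5c = 441 − 36 = 405, so c = 81 pt.

81 pt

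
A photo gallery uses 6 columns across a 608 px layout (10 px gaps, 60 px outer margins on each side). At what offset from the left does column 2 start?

Inside the margins: 608 − 120 = 488 px.
6 columns + 5 gaps: 6c + 5·10 = 488.
6c = 488 − 50 = 438, so c = 73 px.
Column 2 starts at margin + 1·(column + gutter) = 60 + 1·83 = 143 px.

143 px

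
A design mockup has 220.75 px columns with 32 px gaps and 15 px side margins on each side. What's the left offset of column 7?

Before column 7: the margin + 6 columns + 6 gaps.
Offset = 15 + 6·(220.75 + 32) = 15 + 1516.5 = 1531.5 px.

1531.5 px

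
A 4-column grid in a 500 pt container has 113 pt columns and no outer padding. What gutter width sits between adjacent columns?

4·113 + 3g = 500 → 3g = 48 → g = 16 pt.

16 pt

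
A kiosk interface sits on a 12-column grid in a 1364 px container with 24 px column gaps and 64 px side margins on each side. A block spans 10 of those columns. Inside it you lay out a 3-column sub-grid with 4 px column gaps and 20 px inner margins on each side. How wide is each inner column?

Outer content = 1364 − 2·64 = 1236 px.
1236 − 11·24 = 972; ÷12 gives c = 81 px.
Span of 10: 10·81 + 9·24 = 810 + 216 = 1026 px.
Inner content = 1026 − 2·20 = 986 px.
3d + 2·4 = 986 → 3d = 978 → d = 326 px.

326 px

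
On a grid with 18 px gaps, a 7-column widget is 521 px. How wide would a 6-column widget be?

521 − 6·18 = 413; ÷7 gives c = 59 px.
6-column span = 6·59 + 5·18 = 444 px.

444 px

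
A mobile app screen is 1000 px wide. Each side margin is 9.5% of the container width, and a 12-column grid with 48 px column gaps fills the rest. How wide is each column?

Each margin = 9.5% of 1000 = 95 px; content = 1000 − 2·95 = 810 px.
810 − 11·48 = 282; ÷12 gives c = 23.5 px.

23.5 px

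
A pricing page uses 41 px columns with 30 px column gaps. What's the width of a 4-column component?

254 px

4 columns plus 3 column gaps: 164 + 90 = 254 px.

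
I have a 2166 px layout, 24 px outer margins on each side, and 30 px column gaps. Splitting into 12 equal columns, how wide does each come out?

149 px

Take off 48 px of margins, leaving 2118 px.
Subtracting 11 column gaps of 30 leaves 1788 for 12 columns, so c = 149 px.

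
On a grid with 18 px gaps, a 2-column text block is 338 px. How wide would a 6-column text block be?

2c + 1·18 = 338 → 2c = 320 → c = 160 px.
Span of 6: 6·160 + 5·18 = 960 + 90 = 1050 px.

1050 px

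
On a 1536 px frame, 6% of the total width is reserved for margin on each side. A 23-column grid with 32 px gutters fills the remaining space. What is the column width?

28.16 px

Margins: 6% × 1536 = 92.16 px each, so content = 1536 − 184.32 = 1351.68 px.
1351.68 − 22·32 = 647.68; ÷23 gives c = 28.16 px.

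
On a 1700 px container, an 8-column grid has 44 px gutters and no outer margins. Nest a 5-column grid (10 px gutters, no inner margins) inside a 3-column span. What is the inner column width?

114 px

1700 − 7·44 = 1392; ÷8 gives c = 174 px.
3-column span = 3·174 + 2·44 = 610 px.
Subtracting 4 gutters of 10 leaves 570 for 5 columns, so d = 114 px.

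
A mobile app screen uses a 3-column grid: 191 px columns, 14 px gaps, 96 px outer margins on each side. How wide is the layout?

Adding margins, columns and gutters: 192 + 573 + 28 = 793 px.

793 px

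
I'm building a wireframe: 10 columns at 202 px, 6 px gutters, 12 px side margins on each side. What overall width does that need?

Adding margins, columns and gutters: 24 + 2020 + 54 = 2098 px.

2098 px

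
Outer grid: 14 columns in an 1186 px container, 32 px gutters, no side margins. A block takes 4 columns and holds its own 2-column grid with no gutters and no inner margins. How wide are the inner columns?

158 px

Subtracting 13 gutters of 32 leaves 770 for 14 columns, so c = 55 px.
4 columns plus 3 gutters: 220 + 96 = 316 px.
316 / 2 = 158 px per column.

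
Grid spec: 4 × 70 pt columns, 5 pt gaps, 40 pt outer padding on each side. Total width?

Adding margins, columns and gutters: 80 + 280 + 15 = 375 pt.

375 pt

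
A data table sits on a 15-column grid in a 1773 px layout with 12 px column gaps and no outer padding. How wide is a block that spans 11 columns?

Subtracting 14 column gaps of 12 leaves 1605 for 15 columns, so c = 107 px.
Span of 11: 11·107 + 10·12 = 1177 + 120 = 1297 px.

1297 px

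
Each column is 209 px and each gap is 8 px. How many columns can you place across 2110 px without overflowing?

9 columns: 9·209 + 8·8 = 1945 px ≤ 2110.
10 columns: 2162 px > 2110. So 9.

9 columns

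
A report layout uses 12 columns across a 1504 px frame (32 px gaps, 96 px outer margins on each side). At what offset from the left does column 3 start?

Take off 192 px of margins, leaving 1312 px.
12 columns + 11 gaps: 12c + 11·32 = 1312.
12c = 1312 − 352 = 960, so c = 80 px.
Each column+gutter stride is 112 px; 2 of them past the 96 px margin is 96 + 224 = 320 px.

320 px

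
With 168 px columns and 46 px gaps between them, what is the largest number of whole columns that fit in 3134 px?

14 columns

k columns need k·168 + (k−1)·46 = k·214 − 46.
k·214 − 46 ≤ 3134 → k ≤ 3180 / 214 ≈ 14.86, so k = 14.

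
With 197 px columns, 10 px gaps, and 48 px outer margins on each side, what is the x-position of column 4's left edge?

669 px

Each column+gutter stride is 207 px; 3 of them past the 48 px margin is 48 + 621 = 669 px.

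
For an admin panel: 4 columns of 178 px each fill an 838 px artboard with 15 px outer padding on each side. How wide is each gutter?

Subtract both margins: 838 − 2·15 = 808 px.
Columns use 712 px, leaving 96 px across 3 gutters = 32 px each.

32 px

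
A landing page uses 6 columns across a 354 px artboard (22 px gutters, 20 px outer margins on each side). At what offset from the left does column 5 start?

244 px

Inside the margins: 354 − 40 = 314 px.
6 columns + 5 gutters: 6c + 5·22 = 314.
6c = 314 − 110 = 204, so c = 34 px.
Each column+gutter stride is 56 px; 4 of them past the 20 px margin is 20 + 224 = 244 px.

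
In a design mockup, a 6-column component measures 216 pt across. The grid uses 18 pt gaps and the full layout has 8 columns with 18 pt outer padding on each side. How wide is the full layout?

216 − 5·18 = 126; ÷6 gives c = 21 pt.
Adding margins, columns and gutters: 36 + 168 + 126 = 330 pt.

330 pt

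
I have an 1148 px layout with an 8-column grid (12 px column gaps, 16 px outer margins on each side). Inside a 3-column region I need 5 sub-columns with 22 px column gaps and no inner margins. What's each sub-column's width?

Take off 32 px of margins, leaving 1116 px.
8c + 7·12 = 1116 → 8c = 1032 → c = 129 px.
Span of 3: 3·129 + 2·12 = 387 + 24 = 411 px.
5 columns + 4 column gaps: 5d + 4·22 = 411.
5d = 411 − 88 = 323, so d = 64.6 px.

64.6 px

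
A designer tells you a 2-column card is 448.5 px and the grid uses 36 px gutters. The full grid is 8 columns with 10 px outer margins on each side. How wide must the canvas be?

Subtracting 1 gutter of 36 leaves 412.5 for 2 columns, so c = 206.25 px.
Canvas = 2·10 + 8·206.25 + 7·36 = 20 + 1650 + 252 = 1922 px.

1922 px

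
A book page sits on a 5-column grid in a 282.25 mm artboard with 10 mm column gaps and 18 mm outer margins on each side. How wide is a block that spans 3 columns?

143.75 mm

Subtract both margins: 282.25 − 2·18 = 246.25 mm.
246.25 − 4·10 = 206.25; ÷5 gives c = 41.25 mm.
Span of 3: 3·41.25 + 2·10 = 123.75 + 20 = 143.75 mm.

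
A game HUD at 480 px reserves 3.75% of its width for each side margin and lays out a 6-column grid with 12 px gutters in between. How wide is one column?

64 px

480 × (1 − 2·3.75%) = 480 × 92.5% = 444 px for the columns.
Subtracting 5 gutters of 12 leaves 384 for 6 columns, so c = 64 px.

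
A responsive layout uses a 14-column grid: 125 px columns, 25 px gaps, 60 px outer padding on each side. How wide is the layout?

Total width: 2·60 + 14·125 + 13·25 = 2195 px.

2195 px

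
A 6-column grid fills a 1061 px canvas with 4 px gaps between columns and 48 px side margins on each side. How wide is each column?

157.5 px

Subtract both margins: 1061 − 2·48 = 965 px.
6c + 5·4 = 965 → 6c = 945 → c = 157.5 px.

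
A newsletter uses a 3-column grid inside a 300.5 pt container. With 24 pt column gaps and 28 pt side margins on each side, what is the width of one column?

Inside the margins: 300.5 − 56 = 244.5 pt.
3 columns + 2 column gaps: 3c + 2·24 = 244.5.
3c = 244.5 − 48 = 196.5, so c = 65.5 pt.

65.5 pt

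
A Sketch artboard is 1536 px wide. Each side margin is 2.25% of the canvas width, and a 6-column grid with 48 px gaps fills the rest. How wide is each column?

1536 × (1 − 2·2.25%) = 1536 × 95.5% = 1466.88 px for the columns.
Subtracting 5 gaps of 48 leaves 1226.88 for 6 columns, so c = 204.48 px.

204.48 px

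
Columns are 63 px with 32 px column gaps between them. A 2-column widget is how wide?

Span of 2: 2·63 + 1·32 = 126 + 32 = 158 px.

158 px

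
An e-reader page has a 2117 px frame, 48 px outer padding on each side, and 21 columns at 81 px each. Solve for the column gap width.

16 px

Take off 96 px of margins, leaving 2021 px.
21·81 + 20g = 2021 → 20g = 320 → g = 16 px.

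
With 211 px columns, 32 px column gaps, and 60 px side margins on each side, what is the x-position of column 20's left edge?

4677 px

Column 20 starts at margin + 19·(column + gutter) = 60 + 19·243 = 4677 px.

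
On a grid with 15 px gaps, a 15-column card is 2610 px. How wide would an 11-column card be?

1910 px

15c + 14·15 = 2610 → 15c = 2400 → c = 160 px.
Span of 11: 11·160 + 10·15 = 1760 + 150 = 1910 px.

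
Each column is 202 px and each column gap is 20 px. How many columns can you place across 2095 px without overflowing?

9 columns

9 columns: 9·202 + 8·20 = 1978 px ≤ 2095.
10 columns: 2200 px > 2095. So 9.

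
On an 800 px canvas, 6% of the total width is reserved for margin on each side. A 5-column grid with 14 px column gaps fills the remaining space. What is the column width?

129.6 px

Margins: 6% × 800 = 48 px each, so content = 800 − 96 = 704 px.
5 columns + 4 column gaps: 5c + 4·14 = 704.
5c = 704 − 56 = 648, so c = 129.6 px.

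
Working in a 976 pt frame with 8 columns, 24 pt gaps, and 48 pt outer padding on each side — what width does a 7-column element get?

Inside the margins: 976 − 96 = 880 pt.
880 − 7·24 = 712; ÷8 gives c = 89 pt.
7 columns plus 6 gaps: 623 + 144 = 767 pt.

767 pt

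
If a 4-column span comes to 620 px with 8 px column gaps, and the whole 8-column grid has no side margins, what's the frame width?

620 − 3·8 = 596; ÷4 gives c = 149 px.
Summing: 1192 + 56 = 1248 px.

1248 px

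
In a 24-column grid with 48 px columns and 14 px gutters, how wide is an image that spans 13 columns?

792 px

Span of 13: 13·48 + 12·14 = 624 + 168 = 792 px.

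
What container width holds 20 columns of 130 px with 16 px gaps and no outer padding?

2904 px

Container = 20·130 + 19·16 = 2600 + 304 = 2904 px.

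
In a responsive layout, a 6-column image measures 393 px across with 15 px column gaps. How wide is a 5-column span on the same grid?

325 px

393 − 5·15 = 318; ÷6 gives c = 53 px.
5 columns plus 4 column gaps: 265 + 60 = 325 px.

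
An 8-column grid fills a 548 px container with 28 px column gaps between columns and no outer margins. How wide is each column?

8c + 7·28 = 548 → 8c = 352 → c = 44 px.

44 px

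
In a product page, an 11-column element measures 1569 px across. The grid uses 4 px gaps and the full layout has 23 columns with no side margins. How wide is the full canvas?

Subtracting 10 gaps of 4 leaves 1529 for 11 columns, so c = 139 px.
Total width: 23·139 + 22·4 = 3285 px.

3285 px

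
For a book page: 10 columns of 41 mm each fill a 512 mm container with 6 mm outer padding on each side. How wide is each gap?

Content width = 512 − 2·6 = 500 mm.
10·41 + 9g = 500 → 9g = 90 → g = 10 mm.

10 mm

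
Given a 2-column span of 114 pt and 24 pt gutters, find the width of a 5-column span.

321 pt

2c + 1·24 = 114 → 2c = 90 → c = 45 pt.
5 columns plus 4 gutters: 225 + 96 = 321 pt.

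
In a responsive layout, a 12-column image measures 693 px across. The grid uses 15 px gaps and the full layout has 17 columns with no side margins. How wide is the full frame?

12 columns + 11 gaps: 12c + 11·15 = 693.
12c = 693 − 165 = 528, so c = 44 px.
Total width: 17·44 + 16·15 = 988 px.

988 px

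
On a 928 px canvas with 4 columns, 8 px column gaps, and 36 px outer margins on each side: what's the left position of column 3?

Take off 72 px of margins, leaving 856 px.
856 − 3·8 = 832; ÷4 gives c = 208 px.
Before column 3: the margin + 2 columns + 2 column gaps.
Offset = 36 + 2·(208 + 8) = 36 + 432 = 468 px.

468 px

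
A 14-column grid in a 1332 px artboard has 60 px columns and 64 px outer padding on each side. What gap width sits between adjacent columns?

28 px

Inside the margins: 1332 − 128 = 1204 px.
Columns use 840 px, leaving 364 px across 13 gaps = 28 px each.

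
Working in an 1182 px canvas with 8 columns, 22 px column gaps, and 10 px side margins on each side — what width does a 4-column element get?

Subtract both margins: 1182 − 2·10 = 1162 px.
8c + 7·22 = 1162 → 8c = 1008 → c = 126 px.
Span of 4: 4·126 + 3·22 = 504 + 66 = 570 px.

570 px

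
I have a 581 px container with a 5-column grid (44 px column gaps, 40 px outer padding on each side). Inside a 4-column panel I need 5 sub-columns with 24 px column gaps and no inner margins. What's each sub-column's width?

Inside the margins: 581 − 80 = 501 px.
501 − 4·44 = 325; ÷5 gives c = 65 px.
Span of 4: 4·65 + 3·44 = 260 + 132 = 392 px.
5 columns + 4 column gaps: 5d + 4·24 = 392.
5d = 392 − 96 = 296, so d = 59.2 px.

59.2 px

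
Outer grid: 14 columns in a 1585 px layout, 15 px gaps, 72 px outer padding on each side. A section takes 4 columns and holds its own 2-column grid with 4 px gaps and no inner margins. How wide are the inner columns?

198.5 px

Inside the margins: 1585 − 144 = 1441 px.
14 columns + 13 gaps: 14c + 13·15 = 1441.
14c = 1441 − 195 = 1246, so c = 89 px.
Span of 4: 4·89 + 3·15 = 356 + 45 = 401 px.
2d + 1·4 = 401 → 2d = 397 → d = 198.5 px.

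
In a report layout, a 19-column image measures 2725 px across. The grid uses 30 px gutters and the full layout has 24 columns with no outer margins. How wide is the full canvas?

19 columns + 18 gutters: 19c + 18·30 = 2725.
19c = 2725 − 540 = 2185, so c = 115 px.
Total width: 24·115 + 23·30 = 3450 px.

3450 px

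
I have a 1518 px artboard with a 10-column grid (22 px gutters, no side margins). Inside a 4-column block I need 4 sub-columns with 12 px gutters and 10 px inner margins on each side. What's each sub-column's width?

134.5 px

10c + 9·22 = 1518 → 10c = 1320 → c = 132 px.
4 columns plus 3 gutters: 528 + 66 = 594 px.
Inner content = 594 − 2·10 = 574 px.
574 − 3·12 = 538; ÷4 gives d = 134.5 px.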